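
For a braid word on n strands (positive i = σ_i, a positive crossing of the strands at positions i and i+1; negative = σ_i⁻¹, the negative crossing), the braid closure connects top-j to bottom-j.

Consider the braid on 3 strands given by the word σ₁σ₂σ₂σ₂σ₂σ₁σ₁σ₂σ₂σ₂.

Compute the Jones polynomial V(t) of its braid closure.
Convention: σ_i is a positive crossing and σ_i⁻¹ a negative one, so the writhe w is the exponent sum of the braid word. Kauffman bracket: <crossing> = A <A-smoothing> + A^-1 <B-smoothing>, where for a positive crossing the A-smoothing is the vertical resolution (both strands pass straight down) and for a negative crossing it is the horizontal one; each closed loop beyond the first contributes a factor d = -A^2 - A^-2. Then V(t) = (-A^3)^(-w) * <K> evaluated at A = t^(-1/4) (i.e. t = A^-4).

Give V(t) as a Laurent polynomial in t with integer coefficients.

-t^12 + t^11 - t^10 + t^9 - t^8 + t^6 + t^4

Derivation:
Braid: s1 s2 s2 s2 s2 s1 s1 s2 s2 s2 on 3 strands, 10 crossings.
Writhe w = (#positive) - (#negative) = 10 - 0 = 10.
Enumerate smoothing states for the bracket polynomial. There are 2^10 = 1024 states.
For each crossing: s=0 is the vertical smoothing, s=1 horizontal. Crossing k contributes A^(sign_k * (1 - 2*s_k)); loop factor d = -A^2 - A^-2.
Tabulate the states by total A-exponent and number of loops L (A-exp: L × count):
  A^10: L=3 ×1
  A^8: L=2 ×10
  A^6: L=1 ×21, L=3 ×24
  A^4: L=2 ×84, L=4 ×36
  A^2: L=1 ×24, L=3 ×151, L=5 ×35
  A^0: L=2 ×72, L=4 ×159, L=6 ×21
  A^-2: L=3 ×98, L=5 ×105, L=7 ×7
  A^-4: L=4 ×76, L=6 ×43, L=8 ×1
  A^-6: L=5 ×35, L=7 ×10
  A^-8: L=6 ×9, L=8 ×1
  A^-10: L=7 ×1
Each group contributes A^e * Σ count * d^(L-1):
Powers of d = -A^2 - A^-2: d^2 = A^4 + 2 + A^-4; d^3 = -A^6 - 3*A^2 - 3*A^-2 - A^-6; d^4 = A^8 + 4*A^4 + 6 + 4*A^-4 + A^-8; d^5 = -A^10 - 5*A^6 - 10*A^2 - 10*A^-2 - 5*A^-6 - A^-10; d^6 = A^12 + 6*A^8 + 15*A^4 + 20 + 15*A^-4 + 6*A^-8 + A^-12; d^7 = -A^14 - 7*A^10 - 21*A^6 - 35*A^2 - 35*A^-2 - 21*A^-6 - 7*A^-10 - A^-14.
  A^10 * (d^2) = A^14 + 2*A^10 + A^6
  A^8 * (10*d) = -10*A^10 - 10*A^6
  A^6 * (21 + 24*d^2) = 24*A^10 + 69*A^6 + 24*A^2
  A^4 * (84*d + 36*d^3) = -36*A^10 - 192*A^6 - 192*A^2 - 36*A^-2
  A^2 * (24 + 151*d^2 + 35*d^4) = 35*A^10 + 291*A^6 + 536*A^2 + 291*A^-2 + 35*A^-6
  A^0 * (72*d + 159*d^3 + 21*d^5) = -21*A^10 - 264*A^6 - 759*A^2 - 759*A^-2 - 264*A^-6 - 21*A^-10
  A^-2 * (98*d^2 + 105*d^4 + 7*d^6) = 7*A^10 + 147*A^6 + 623*A^2 + 966*A^-2 + 623*A^-6 + 147*A^-10 + 7*A^-14
  A^-4 * (76*d^3 + 43*d^5 + d^7) = -A^10 - 50*A^6 - 312*A^2 - 693*A^-2 - 693*A^-6 - 312*A^-10 - 50*A^-14 - A^-18
  A^-6 * (35*d^4 + 10*d^6) = 10*A^6 + 95*A^2 + 290*A^-2 + 410*A^-6 + 290*A^-10 + 95*A^-14 + 10*A^-18
  A^-8 * (9*d^5 + d^7) = -A^6 - 16*A^2 - 66*A^-2 - 125*A^-6 - 125*A^-10 - 66*A^-14 - 16*A^-18 - A^-22
  A^-10 * (d^6) = A^2 + 6*A^-2 + 15*A^-6 + 20*A^-10 + 15*A^-14 + 6*A^-18 + A^-22
Summing the groups: <K> = A^14 + A^6 - A^-2 + A^-6 - A^-10 + A^-14 - A^-18
Normalise by the writhe: (-A^3)^(-w) = (-A^3)^(-10) = A^-30, so f(A) = A^-30 * <K> = A^-16 + A^-24 - A^-32 + A^-36 - A^-40 + A^-44 - A^-48.
Substitute A = t^(-1/4), i.e. A^e → t^(-e/4): V(t) = -t^12 + t^11 - t^10 + t^9 - t^8 + t^6 + t^4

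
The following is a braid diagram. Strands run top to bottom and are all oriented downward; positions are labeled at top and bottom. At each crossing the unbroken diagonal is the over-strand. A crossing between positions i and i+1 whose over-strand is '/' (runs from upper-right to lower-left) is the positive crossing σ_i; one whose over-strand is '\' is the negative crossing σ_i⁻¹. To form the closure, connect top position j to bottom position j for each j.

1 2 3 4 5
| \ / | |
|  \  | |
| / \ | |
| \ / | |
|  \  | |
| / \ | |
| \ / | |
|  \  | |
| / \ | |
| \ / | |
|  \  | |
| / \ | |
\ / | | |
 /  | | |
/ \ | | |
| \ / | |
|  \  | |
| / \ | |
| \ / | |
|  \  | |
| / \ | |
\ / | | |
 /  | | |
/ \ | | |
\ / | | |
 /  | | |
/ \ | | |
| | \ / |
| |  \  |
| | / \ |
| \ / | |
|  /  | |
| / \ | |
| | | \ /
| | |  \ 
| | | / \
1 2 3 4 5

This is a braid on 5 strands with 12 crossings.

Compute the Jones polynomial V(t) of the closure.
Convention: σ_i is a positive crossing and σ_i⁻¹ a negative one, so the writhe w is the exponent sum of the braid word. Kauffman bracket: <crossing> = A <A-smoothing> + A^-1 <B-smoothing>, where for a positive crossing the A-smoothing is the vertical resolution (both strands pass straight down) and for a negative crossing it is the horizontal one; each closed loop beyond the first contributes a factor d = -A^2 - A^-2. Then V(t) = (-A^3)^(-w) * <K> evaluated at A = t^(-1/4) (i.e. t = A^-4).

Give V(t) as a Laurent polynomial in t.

Reading the diagram top to bottom ('/'-over between positions i,i+1 = s_i, '\'-over = s_i^-1): braid word = s2^-1 s2^-1 s2^-1 s2^-1 s1 s2^-1 s2^-1 s1 s1 s3^-1 s2 s4^-1.
The presented braid s2^-1 s2^-1 s2^-1 s2^-1 s1 s2^-1 s2^-1 s1 s1 s3^-1 s2 s4^-1 on 5 strands reduces by inverse Markov moves (closure unchanged at each step):
  Destabilize: the word has the form β·s4^-1 where s4^-1 occurs only as the final letter (β ∈ B_4); drop it and the last strand → 4 strands.
  Deconjugate: the word is γ·β·γ⁻¹ with γ = s2^-1 (prefix) and γ⁻¹ = s2 (suffix); strip both.
  Destabilize: the word has the form β·s3^-1 where s3^-1 occurs only as the final letter (β ∈ B_3); drop it and the last strand → 3 strands.
Reduced to β = s2^-1 s2^-1 s2^-1 s1 s2^-1 s2^-1 s1 s1 on 3 strands, 8 crossings.
Compute on β:
Braid: s2^-1 s2^-1 s2^-1 s1 s2^-1 s2^-1 s1 s1 on 3 strands, 8 crossings.
Writhe w = (#positive) - (#negative) = 3 - 5 = -2.
Enumerate smoothing states for the bracket polynomial. There are 2^8 = 256 states.
Smooth each crossing (0=||, 1=⌣⌢); contribution A^(Σ sign_k(1-2s_k)) * d^(L-1).
Tabulate the states by total A-exponent and number of loops L (A-exp: L × count):
  A^8: L=6 ×1
  A^6: L=5 ×8
  A^4: L=4 ×27, L=6 ×1
  A^2: L=3 ×50, L=5 ×6
  A^0: L=2 ×53, L=4 ×17
  A^-2: L=1 ×27, L=3 ×28, L=5 ×1
  A^-4: L=2 ×24, L=4 ×4
  A^-6: L=3 ×8
  A^-8: L=4 ×1
Each group contributes A^e * Σ count * d^(L-1):
Powers of d = -A^2 - A^-2: d^2 = A^4 + 2 + A^-4; d^3 = -A^6 - 3*A^2 - 3*A^-2 - A^-6; d^4 = A^8 + 4*A^4 + 6 + 4*A^-4 + A^-8; d^5 = -A^10 - 5*A^6 - 10*A^2 - 10*A^-2 - 5*A^-6 - A^-10.
  A^8 * (d^5) = -A^18 - 5*A^14 - 10*A^10 - 10*A^6 - 5*A^2 - A^-2
  A^6 * (8*d^4) = 8*A^14 + 32*A^10 + 48*A^6 + 32*A^2 + 8*A^-2
  A^4 * (27*d^3 + d^5) = -A^14 - 32*A^10 - 91*A^6 - 91*A^2 - 32*A^-2 - A^-6
  A^2 * (50*d^2 + 6*d^4) = 6*A^10 + 74*A^6 + 136*A^2 + 74*A^-2 + 6*A^-6
  A^0 * (53*d + 17*d^3) = -17*A^6 - 104*A^2 - 104*A^-2 - 17*A^-6
  A^-2 * (27 + 28*d^2 + d^4) = A^6 + 32*A^2 + 89*A^-2 + 32*A^-6 + A^-10
  A^-4 * (24*d + 4*d^3) = -4*A^2 - 36*A^-2 - 36*A^-6 - 4*A^-10
  A^-6 * (8*d^2) = 8*A^-2 + 16*A^-6 + 8*A^-10
  A^-8 * (d^3) = -A^-2 - 3*A^-6 - 3*A^-10 - A^-14
Summing the groups: <K> = -A^18 + 2*A^14 - 4*A^10 + 5*A^6 - 4*A^2 + 5*A^-2 - 3*A^-6 + 2*A^-10 - A^-14
Normalise by the writhe: (-A^3)^(-w) = (-A^3)^(2) = A^6, so f(A) = A^6 * <K> = -A^24 + 2*A^20 - 4*A^16 + 5*A^12 - 4*A^8 + 5*A^4 - 3 + 2*A^-4 - A^-8.
Substitute A = t^(-1/4), i.e. A^e → t^(-e/4): V(t) = -t^2 + 2*t - 3 + 5*t^-1 - 4*t^-2 + 5*t^-3 - 4*t^-4 + 2*t^-5 - t^-6

Answer: -t^2 + 2*t - 3 + 5*t^-1 - 4*t^-2 + 5*t^-3 - 4*t^-4 + 2*t^-5 - t^-6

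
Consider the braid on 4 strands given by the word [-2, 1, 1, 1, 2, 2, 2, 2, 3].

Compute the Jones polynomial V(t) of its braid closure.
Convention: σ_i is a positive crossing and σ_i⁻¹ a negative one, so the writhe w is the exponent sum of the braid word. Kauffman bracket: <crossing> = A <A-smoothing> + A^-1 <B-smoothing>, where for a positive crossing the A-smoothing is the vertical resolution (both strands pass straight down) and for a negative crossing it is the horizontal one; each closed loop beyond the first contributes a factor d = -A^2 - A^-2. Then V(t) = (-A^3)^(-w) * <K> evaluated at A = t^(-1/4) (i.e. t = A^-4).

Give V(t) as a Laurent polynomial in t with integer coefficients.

The presented braid s2^-1 s1 s1 s1 s2 s2 s2 s2 s3 on 4 strands reduces by inverse Markov moves (closure unchanged at each step):
  Destabilize: the word has the form β·s3 where s3 occurs only as the final letter (β ∈ B_3); drop it and the last strand → 3 strands.
  Deconjugate: the word is γ·β·γ⁻¹ with γ = s2^-1 (prefix) and γ⁻¹ = s2 (suffix); strip both.
Reduced to β = s1 s1 s1 s2 s2 s2 on 3 strands, 6 crossings.
Compute on β:
Braid: s1 s1 s1 s2 s2 s2 on 3 strands, 6 crossings.
Writhe w = (#positive) - (#negative) = 6 - 0 = 6.
State-sum expansion of <K>. There are 2^6 = 64 states.
Smooth each crossing (0=||, 1=⌣⌢); contribution A^(Σ sign_k(1-2s_k)) * d^(L-1).
Tabulate the states by total A-exponent and number of loops L (A-exp: L × count):
  A^6: L=3 ×1
  A^4: L=2 ×6
  A^2: L=1 ×9, L=3 ×6
  A^0: L=2 ×18, L=4 ×2
  A^-2: L=3 ×15
  A^-4: L=4 ×6
  A^-6: L=5 ×1
Each group contributes A^e * Σ count * d^(L-1):
Powers of d = -A^2 - A^-2: d^2 = A^4 + 2 + A^-4; d^3 = -A^6 - 3*A^2 - 3*A^-2 - A^-6; d^4 = A^8 + 4*A^4 + 6 + 4*A^-4 + A^-8.
  A^6 * (d^2) = A^10 + 2*A^6 + A^2
  A^4 * (6*d) = -6*A^6 - 6*A^2
  A^2 * (9 + 6*d^2) = 6*A^6 + 21*A^2 + 6*A^-2
  A^0 * (18*d + 2*d^3) = -2*A^6 - 24*A^2 - 24*A^-2 - 2*A^-6
  A^-2 * (15*d^2) = 15*A^2 + 30*A^-2 + 15*A^-6
  A^-4 * (6*d^3) = -6*A^2 - 18*A^-2 - 18*A^-6 - 6*A^-10
  A^-6 * (d^4) = A^2 + 4*A^-2 + 6*A^-6 + 4*A^-10 + A^-14
Summing the groups: <K> = A^10 + 2*A^2 - 2*A^-2 + A^-6 - 2*A^-10 + A^-14
Normalise by the writhe: (-A^3)^(-w) = (-A^3)^(-6) = A^-18, so f(A) = A^-18 * <K> = A^-8 + 2*A^-16 - 2*A^-20 + A^-24 - 2*A^-28 + A^-32.
Substitute A = t^(-1/4), i.e. A^e → t^(-e/4): V(t) = t^8 - 2*t^7 + t^6 - 2*t^5 + 2*t^4 + t^2

Answer: t^8 - 2*t^7 + t^6 - 2*t^5 + 2*t^4 + t^2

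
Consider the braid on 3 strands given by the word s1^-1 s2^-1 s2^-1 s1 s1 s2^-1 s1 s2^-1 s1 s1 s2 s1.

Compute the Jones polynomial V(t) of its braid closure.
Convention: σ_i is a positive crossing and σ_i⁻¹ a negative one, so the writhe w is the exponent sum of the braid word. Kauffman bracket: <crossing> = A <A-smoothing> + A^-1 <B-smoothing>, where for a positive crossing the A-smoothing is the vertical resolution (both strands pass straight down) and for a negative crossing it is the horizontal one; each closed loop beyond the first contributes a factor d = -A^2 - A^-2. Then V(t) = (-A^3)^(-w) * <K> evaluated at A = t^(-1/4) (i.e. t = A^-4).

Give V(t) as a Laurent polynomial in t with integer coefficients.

-t^6 + 3*t^5 - 5*t^4 + 6*t^3 - 6*t^2 + 6*t - 4 + 3*t^-1 - t^-2

Derivation:
The presented braid s1^-1 s2^-1 s2^-1 s1 s1 s2^-1 s1 s2^-1 s1 s1 s2 s1 on 3 strands reduces by inverse Markov moves (closure unchanged at each step):
  Deconjugate: the word is γ·β·γ⁻¹ with γ = s1^-1 s2^-1 (prefix) and γ⁻¹ = s2 s1 (suffix); strip both.
Reduced to β = s2^-1 s1 s1 s2^-1 s1 s2^-1 s1 s1 on 3 strands, 8 crossings.
Compute on β:
Braid: s2^-1 s1 s1 s2^-1 s1 s2^-1 s1 s1 on 3 strands, 8 crossings.
Writhe w = (#positive) - (#negative) = 5 - 3 = 2.
State-sum expansion of <K>. There are 2^8 = 256 states.
Smooth each crossing (0=||, 1=⌣⌢); contribution A^(Σ sign_k(1-2s_k)) * d^(L-1).
Tabulate the states by total A-exponent and number of loops L (A-exp: L × count):
  A^8: L=4 ×1
  A^6: L=3 ×8
  A^4: L=2 ×26, L=4 ×2
  A^2: L=1 ×35, L=3 ×21
  A^0: L=2 ×63, L=4 ×7
  A^-2: L=3 ×55, L=5 ×1
  A^-4: L=4 ×28
  A^-6: L=5 ×8
  A^-8: L=6 ×1
Each group contributes A^e * Σ count * d^(L-1):
Powers of d = -A^2 - A^-2: d^2 = A^4 + 2 + A^-4; d^3 = -A^6 - 3*A^2 - 3*A^-2 - A^-6; d^4 = A^8 + 4*A^4 + 6 + 4*A^-4 + A^-8; d^5 = -A^10 - 5*A^6 - 10*A^2 - 10*A^-2 - 5*A^-6 - A^-10.
  A^8 * (d^3) = -A^14 - 3*A^10 - 3*A^6 - A^2
  A^6 * (8*d^2) = 8*A^10 + 16*A^6 + 8*A^2
  A^4 * (26*d + 2*d^3) = -2*A^10 - 32*A^6 - 32*A^2 - 2*A^-2
  A^2 * (35 + 21*d^2) = 21*A^6 + 77*A^2 + 21*A^-2
  A^0 * (63*d + 7*d^3) = -7*A^6 - 84*A^2 - 84*A^-2 - 7*A^-6
  A^-2 * (55*d^2 + d^4) = A^6 + 59*A^2 + 116*A^-2 + 59*A^-6 + A^-10
  A^-4 * (28*d^3) = -28*A^2 - 84*A^-2 - 84*A^-6 - 28*A^-10
  A^-6 * (8*d^4) = 8*A^2 + 32*A^-2 + 48*A^-6 + 32*A^-10 + 8*A^-14
  A^-8 * (d^5) = -A^2 - 5*A^-2 - 10*A^-6 - 10*A^-10 - 5*A^-14 - A^-18
Summing the groups: <K> = -A^14 + 3*A^10 - 4*A^6 + 6*A^2 - 6*A^-2 + 6*A^-6 - 5*A^-10 + 3*A^-14 - A^-18
Normalise by the writhe: (-A^3)^(-w) = (-A^3)^(-2) = A^-6, so f(A) = A^-6 * <K> = -A^8 + 3*A^4 - 4 + 6*A^-4 - 6*A^-8 + 6*A^-12 - 5*A^-16 + 3*A^-20 - A^-24.
Substitute A = t^(-1/4), i.e. A^e → t^(-e/4): V(t) = -t^6 + 3*t^5 - 5*t^4 + 6*t^3 - 6*t^2 + 6*t - 4 + 3*t^-1 - t^-2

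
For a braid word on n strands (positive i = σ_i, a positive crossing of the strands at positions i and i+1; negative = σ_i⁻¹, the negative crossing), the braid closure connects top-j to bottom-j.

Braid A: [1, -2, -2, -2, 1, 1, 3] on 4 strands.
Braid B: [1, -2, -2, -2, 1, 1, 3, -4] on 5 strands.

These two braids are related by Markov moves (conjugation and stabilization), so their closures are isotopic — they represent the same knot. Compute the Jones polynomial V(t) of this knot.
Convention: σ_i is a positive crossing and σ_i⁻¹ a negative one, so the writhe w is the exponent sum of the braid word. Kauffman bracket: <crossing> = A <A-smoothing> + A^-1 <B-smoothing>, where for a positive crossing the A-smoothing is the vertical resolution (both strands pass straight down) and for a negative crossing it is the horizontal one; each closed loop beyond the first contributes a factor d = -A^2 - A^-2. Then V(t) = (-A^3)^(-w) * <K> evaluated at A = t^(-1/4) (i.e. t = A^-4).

-t^3 + t^2 - t + 3 - t^-1 + t^-2 - t^-3

Derivation:
Markov-equivalent braids have isotopic closures, hence identical knot invariants. Strip the Markov moves from each word to reach a common short braid β, then compute V(t) once on β.
Braid A: s1 s2^-1 s2^-1 s2^-1 s1 s1 s3 on 4 strands reduces by inverse Markov moves (closure unchanged at each step):
  Destabilize: the word has the form β·s3 where s3 occurs only as the final letter (β ∈ B_3); drop it and the last strand → 3 strands.
Reduced to β = s1 s2^-1 s2^-1 s2^-1 s1 s1 on 3 strands, 6 crossings.
Braid B: s1 s2^-1 s2^-1 s2^-1 s1 s1 s3 s4^-1 on 5 strands reduces by inverse Markov moves (closure unchanged at each step):
  Destabilize: the word has the form β·s4^-1 where s4^-1 occurs only as the final letter (β ∈ B_4); drop it and the last strand → 4 strands.
  Destabilize: the word has the form β·s3 where s3 occurs only as the final letter (β ∈ B_3); drop it and the last strand → 3 strands.
Reduced to β = s1 s2^-1 s2^-1 s2^-1 s1 s1 on 3 strands, 6 crossings.
Both give the same β = s1 s2^-1 s2^-1 s2^-1 s1 s1 on 3 strands, so one state sum suffices:
Braid: s1 s2^-1 s2^-1 s2^-1 s1 s1 on 3 strands, 6 crossings.
Writhe w = (#positive) - (#negative) = 3 - 3 = 0.
State-sum expansion of <K>. There are 2^6 = 64 states.
Smooth each crossing (0=||, 1=⌣⌢); contribution A^(Σ sign_k(1-2s_k)) * d^(L-1).
Tabulate the states by total A-exponent and number of loops L (A-exp: L × count):
  A^6: L=4 ×1
  A^4: L=3 ×6
  A^2: L=2 ×12, L=4 ×3
  A^0: L=1 ×9, L=3 ×10, L=5 ×1
  A^-2: L=2 ×12, L=4 ×3
  A^-4: L=3 ×6
  A^-6: L=4 ×1
Each group contributes A^e * Σ count * d^(L-1):
Powers of d = -A^2 - A^-2: d^2 = A^4 + 2 + A^-4; d^3 = -A^6 - 3*A^2 - 3*A^-2 - A^-6; d^4 = A^8 + 4*A^4 + 6 + 4*A^-4 + A^-8.
  A^6 * (d^3) = -A^12 - 3*A^8 - 3*A^4 - 1
  A^4 * (6*d^2) = 6*A^8 + 12*A^4 + 6
  A^2 * (12*d + 3*d^3) = -3*A^8 - 21*A^4 - 21 - 3*A^-4
  A^0 * (9 + 10*d^2 + d^4) = A^8 + 14*A^4 + 35 + 14*A^-4 + A^-8
  A^-2 * (12*d + 3*d^3) = -3*A^4 - 21 - 21*A^-4 - 3*A^-8
  A^-4 * (6*d^2) = 6 + 12*A^-4 + 6*A^-8
  A^-6 * (d^3) = -1 - 3*A^-4 - 3*A^-8 - A^-12
Summing the groups: <K> = -A^12 + A^8 - A^4 + 3 - A^-4 + A^-8 - A^-12
Normalise by the writhe: (-A^3)^(-w) = (-A^3)^(0) = 1, so f(A) = 1 * <K> = -A^12 + A^8 - A^4 + 3 - A^-4 + A^-8 - A^-12.
Substitute A = t^(-1/4), i.e. A^e → t^(-e/4): V(t) = -t^3 + t^2 - t + 3 - t^-1 + t^-2 - t^-3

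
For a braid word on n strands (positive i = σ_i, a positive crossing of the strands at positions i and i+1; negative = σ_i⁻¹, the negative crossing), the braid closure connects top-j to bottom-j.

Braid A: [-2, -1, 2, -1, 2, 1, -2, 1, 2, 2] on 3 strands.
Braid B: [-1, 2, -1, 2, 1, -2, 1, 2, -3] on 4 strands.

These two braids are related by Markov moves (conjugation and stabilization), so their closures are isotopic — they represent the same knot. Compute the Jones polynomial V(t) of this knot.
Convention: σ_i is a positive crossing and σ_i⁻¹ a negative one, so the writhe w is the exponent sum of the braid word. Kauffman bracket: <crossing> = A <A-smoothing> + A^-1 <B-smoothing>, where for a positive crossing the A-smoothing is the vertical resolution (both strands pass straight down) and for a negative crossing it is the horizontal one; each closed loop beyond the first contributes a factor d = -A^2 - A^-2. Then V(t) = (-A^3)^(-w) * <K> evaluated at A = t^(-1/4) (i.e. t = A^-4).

-t^5 + t^4 - t^3 + 2*t^2 - t + 2 - t^-1

Derivation:
Markov-equivalent braids have isotopic closures, hence identical knot invariants. Strip the Markov moves from each word to reach a common short braid β, then compute V(t) once on β.
Braid A: s2^-1 s1^-1 s2 s1^-1 s2 s1 s2^-1 s1 s2 s2 on 3 strands reduces by inverse Markov moves (closure unchanged at each step):
  Deconjugate: the word is γ·β·γ⁻¹ with γ = s2^-1 (prefix) and γ⁻¹ = s2 (suffix); strip both.
Reduced to β = s1^-1 s2 s1^-1 s2 s1 s2^-1 s1 s2 on 3 strands, 8 crossings.
Braid B: s1^-1 s2 s1^-1 s2 s1 s2^-1 s1 s2 s3^-1 on 4 strands reduces by inverse Markov moves (closure unchanged at each step):
  Destabilize: the word has the form β·s3^-1 where s3^-1 occurs only as the final letter (β ∈ B_3); drop it and the last strand → 3 strands.
Reduced to β = s1^-1 s2 s1^-1 s2 s1 s2^-1 s1 s2 on 3 strands, 8 crossings.
Both give the same β = s1^-1 s2 s1^-1 s2 s1 s2^-1 s1 s2 on 3 strands, so one state sum suffices:
Braid: s1^-1 s2 s1^-1 s2 s1 s2^-1 s1 s2 on 3 strands, 8 crossings.
Writhe w = (#positive) - (#negative) = 5 - 3 = 2.
Enumerate smoothing states for the bracket polynomial. There are 2^8 = 256 states.
Smooth each crossing (0=||, 1=⌣⌢); contribution A^(Σ sign_k(1-2s_k)) * d^(L-1).
Tabulate the states by total A-exponent and number of loops L (A-exp: L × count):
  A^8: L=2 ×1
  A^6: L=1 ×3, L=3 ×5
  A^4: L=2 ×22, L=4 ×6
  A^2: L=1 ×18, L=3 ×37, L=5 ×1
  A^0: L=2 ×58, L=4 ×12
  A^-2: L=1 ×24, L=3 ×31, L=5 ×1
  A^-4: L=2 ×23, L=4 ×5
  A^-6: L=3 ×8
  A^-8: L=4 ×1
Each group contributes A^e * Σ count * d^(L-1):
Powers of d = -A^2 - A^-2: d^2 = A^4 + 2 + A^-4; d^3 = -A^6 - 3*A^2 - 3*A^-2 - A^-6; d^4 = A^8 + 4*A^4 + 6 + 4*A^-4 + A^-8.
  A^8 * (d) = -A^10 - A^6
  A^6 * (3 + 5*d^2) = 5*A^10 + 13*A^6 + 5*A^2
  A^4 * (22*d + 6*d^3) = -6*A^10 - 40*A^6 - 40*A^2 - 6*A^-2
  A^2 * (18 + 37*d^2 + d^4) = A^10 + 41*A^6 + 98*A^2 + 41*A^-2 + A^-6
  A^0 * (58*d + 12*d^3) = -12*A^6 - 94*A^2 - 94*A^-2 - 12*A^-6
  A^-2 * (24 + 31*d^2 + d^4) = A^6 + 35*A^2 + 92*A^-2 + 35*A^-6 + A^-10
  A^-4 * (23*d + 5*d^3) = -5*A^2 - 38*A^-2 - 38*A^-6 - 5*A^-10
  A^-6 * (8*d^2) = 8*A^-2 + 16*A^-6 + 8*A^-10
  A^-8 * (d^3) = -A^-2 - 3*A^-6 - 3*A^-10 - A^-14
Summing the groups: <K> = -A^10 + 2*A^6 - A^2 + 2*A^-2 - A^-6 + A^-10 - A^-14
Normalise by the writhe: (-A^3)^(-w) = (-A^3)^(-2) = A^-6, so f(A) = A^-6 * <K> = -A^4 + 2 - A^-4 + 2*A^-8 - A^-12 + A^-16 - A^-20.
Substitute A = t^(-1/4), i.e. A^e → t^(-e/4): V(t) = -t^5 + t^4 - t^3 + 2*t^2 - t + 2 - t^-1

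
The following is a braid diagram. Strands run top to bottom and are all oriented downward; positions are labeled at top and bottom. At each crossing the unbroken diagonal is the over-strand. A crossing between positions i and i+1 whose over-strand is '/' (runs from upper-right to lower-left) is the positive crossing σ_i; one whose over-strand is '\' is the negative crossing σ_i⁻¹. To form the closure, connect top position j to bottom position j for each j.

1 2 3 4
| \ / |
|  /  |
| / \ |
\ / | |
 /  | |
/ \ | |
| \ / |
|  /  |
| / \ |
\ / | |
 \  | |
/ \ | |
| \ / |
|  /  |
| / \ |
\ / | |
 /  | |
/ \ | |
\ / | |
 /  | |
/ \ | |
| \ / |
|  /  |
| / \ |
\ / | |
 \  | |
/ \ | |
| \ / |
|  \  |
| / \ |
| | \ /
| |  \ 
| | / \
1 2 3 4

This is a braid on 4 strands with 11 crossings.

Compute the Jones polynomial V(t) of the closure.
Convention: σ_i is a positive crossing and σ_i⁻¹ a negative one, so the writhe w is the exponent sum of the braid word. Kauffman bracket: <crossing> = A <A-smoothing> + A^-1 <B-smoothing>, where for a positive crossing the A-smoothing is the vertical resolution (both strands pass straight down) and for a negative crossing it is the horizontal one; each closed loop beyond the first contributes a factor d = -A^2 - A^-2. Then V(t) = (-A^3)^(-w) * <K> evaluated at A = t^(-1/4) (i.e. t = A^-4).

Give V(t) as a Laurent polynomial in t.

Reading the diagram top to bottom ('/'-over between positions i,i+1 = s_i, '\'-over = s_i^-1): braid word = s2 s1 s2 s1^-1 s2 s1 s1 s2 s1^-1 s2^-1 s3^-1.
The presented braid s2 s1 s2 s1^-1 s2 s1 s1 s2 s1^-1 s2^-1 s3^-1 on 4 strands reduces by inverse Markov moves (closure unchanged at each step):
  Destabilize: the word has the form β·s3^-1 where s3^-1 occurs only as the final letter (β ∈ B_3); drop it and the last strand → 3 strands.
  Deconjugate: the word is γ·β·γ⁻¹ with γ = s2 s1 (prefix) and γ⁻¹ = s1^-1 s2^-1 (suffix); strip both.
Reduced to β = s2 s1^-1 s2 s1 s1 s2 on 3 strands, 6 crossings.
Compute on β:
Braid: s2 s1^-1 s2 s1 s1 s2 on 3 strands, 6 crossings.
Writhe w = (#positive) - (#negative) = 5 - 1 = 4.
Enumerate smoothing states for the bracket polynomial. There are 2^6 = 64 states.
Smooth each crossing (0=||, 1=⌣⌢); contribution A^(Σ sign_k(1-2s_k)) * d^(L-1).
Tabulate the states by total A-exponent and number of loops L (A-exp: L × count):
  A^6: L=2 ×1
  A^4: L=1 ×3, L=3 ×3
  A^2: L=2 ×14, L=4 ×1
  A^0: L=1 ×10, L=3 ×10
  A^-2: L=2 ×13, L=4 ×2
  A^-4: L=3 ×6
  A^-6: L=4 ×1
Each group contributes A^e * Σ count * d^(L-1):
Powers of d = -A^2 - A^-2: d^2 = A^4 + 2 + A^-4; d^3 = -A^6 - 3*A^2 - 3*A^-2 - A^-6.
  A^6 * (d) = -A^8 - A^4
  A^4 * (3 + 3*d^2) = 3*A^8 + 9*A^4 + 3
  A^2 * (14*d + d^3) = -A^8 - 17*A^4 - 17 - A^-4
  A^0 * (10 + 10*d^2) = 10*A^4 + 30 + 10*A^-4
  A^-2 * (13*d + 2*d^3) = -2*A^4 - 19 - 19*A^-4 - 2*A^-8
  A^-4 * (6*d^2) = 6 + 12*A^-4 + 6*A^-8
  A^-6 * (d^3) = -1 - 3*A^-4 - 3*A^-8 - A^-12
Summing the groups: <K> = A^8 - A^4 + 2 - A^-4 + A^-8 - A^-12
Normalise by the writhe: (-A^3)^(-w) = (-A^3)^(-4) = A^-12, so f(A) = A^-12 * <K> = A^-4 - A^-8 + 2*A^-12 - A^-16 + A^-20 - A^-24.
Substitute A = t^(-1/4), i.e. A^e → t^(-e/4): V(t) = -t^6 + t^5 - t^4 + 2*t^3 - t^2 + t

Answer: -t^6 + t^5 - t^4 + 2*t^3 - t^2 + t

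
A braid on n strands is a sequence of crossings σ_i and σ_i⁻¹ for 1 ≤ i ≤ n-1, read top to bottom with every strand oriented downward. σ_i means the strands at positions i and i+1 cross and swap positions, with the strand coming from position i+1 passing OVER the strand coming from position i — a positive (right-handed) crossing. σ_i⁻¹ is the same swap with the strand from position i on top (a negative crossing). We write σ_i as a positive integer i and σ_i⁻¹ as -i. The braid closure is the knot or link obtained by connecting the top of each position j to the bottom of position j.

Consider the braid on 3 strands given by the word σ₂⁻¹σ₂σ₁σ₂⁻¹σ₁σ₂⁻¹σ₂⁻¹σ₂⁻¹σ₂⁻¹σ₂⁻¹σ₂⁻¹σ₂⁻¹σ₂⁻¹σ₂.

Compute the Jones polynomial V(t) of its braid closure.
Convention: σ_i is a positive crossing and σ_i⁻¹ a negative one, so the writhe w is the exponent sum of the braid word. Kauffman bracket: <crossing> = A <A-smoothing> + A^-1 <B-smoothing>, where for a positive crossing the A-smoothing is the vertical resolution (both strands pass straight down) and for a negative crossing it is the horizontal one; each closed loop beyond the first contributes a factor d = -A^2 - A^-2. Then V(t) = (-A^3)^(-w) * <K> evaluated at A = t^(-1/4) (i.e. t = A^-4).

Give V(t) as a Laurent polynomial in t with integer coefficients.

t^-1 - t^-2 + 2*t^-3 - 2*t^-4 + 3*t^-5 - 3*t^-6 + 3*t^-7 - 3*t^-8 + 2*t^-9 - 2*t^-10 + t^-11

Derivation:
The presented braid s2^-1 s2 s1 s2^-1 s1 s2^-1 s2^-1 s2^-1 s2^-1 s2^-1 s2^-1 s2^-1 s2^-1 s2 on 3 strands reduces by inverse Markov moves (closure unchanged at each step):
  Deconjugate: the word is γ·β·γ⁻¹ with γ = s2^-1 (prefix) and γ⁻¹ = s2 (suffix); strip both.
  Deconjugate: the word is γ·β·γ⁻¹ with γ = s2 (prefix) and γ⁻¹ = s2^-1 (suffix); strip both.
Reduced to β = s1 s2^-1 s1 s2^-1 s2^-1 s2^-1 s2^-1 s2^-1 s2^-1 s2^-1 on 3 strands, 10 crossings.
Compute on β:
Braid: s1 s2^-1 s1 s2^-1 s2^-1 s2^-1 s2^-1 s2^-1 s2^-1 s2^-1 on 3 strands, 10 crossings.
Writhe w = (#positive) - (#negative) = 2 - 8 = -6.
Computing the Kauffman bracket via state sum. There are 2^10 = 1024 states.
For each crossing: s=0 is the vertical smoothing, s=1 horizontal. Crossing k contributes A^(sign_k * (1 - 2*s_k)); loop factor d = -A^2 - A^-2.
Tabulate the states by total A-exponent and number of loops L (A-exp: L × count):
  A^10: L=9 ×1
  A^8: L=8 ×10
  A^6: L=7 ×45
  A^4: L=6 ×119, L=8 ×1
  A^2: L=5 ×203, L=7 ×7
  A^0: L=4 ×231, L=6 ×21
  A^-2: L=3 ×175, L=5 ×35
  A^-4: L=2 ×85, L=4 ×35
  A^-6: L=1 ×23, L=3 ×22
  A^-8: L=2 ×10
  A^-10: L=3 ×1
Each group contributes A^e * Σ count * d^(L-1):
Powers of d = -A^2 - A^-2: d^2 = A^4 + 2 + A^-4; d^3 = -A^6 - 3*A^2 - 3*A^-2 - A^-6; d^4 = A^8 + 4*A^4 + 6 + 4*A^-4 + A^-8; d^5 = -A^10 - 5*A^6 - 10*A^2 - 10*A^-2 - 5*A^-6 - A^-10; d^6 = A^12 + 6*A^8 + 15*A^4 + 20 + 15*A^-4 + 6*A^-8 + A^-12; d^7 = -A^14 - 7*A^10 - 21*A^6 - 35*A^2 - 35*A^-2 - 21*A^-6 - 7*A^-10 - A^-14; d^8 = A^16 + 8*A^12 + 28*A^8 + 56*A^4 + 70 + 56*A^-4 + 28*A^-8 + 8*A^-12 + A^-16.
  A^10 * (d^8) = A^26 + 8*A^22 + 28*A^18 + 56*A^14 + 70*A^10 + 56*A^6 + 28*A^2 + 8*A^-2 + A^-6
  A^8 * (10*d^7) = -10*A^22 - 70*A^18 - 210*A^14 - 350*A^10 - 350*A^6 - 210*A^2 - 70*A^-2 - 10*A^-6
  A^6 * (45*d^6) = 45*A^18 + 270*A^14 + 675*A^10 + 900*A^6 + 675*A^2 + 270*A^-2 + 45*A^-6
  A^4 * (119*d^5 + d^7) = -A^18 - 126*A^14 - 616*A^10 - 1225*A^6 - 1225*A^2 - 616*A^-2 - 126*A^-6 - A^-10
  A^2 * (203*d^4 + 7*d^6) = 7*A^14 + 245*A^10 + 917*A^6 + 1358*A^2 + 917*A^-2 + 245*A^-6 + 7*A^-10
  A^0 * (231*d^3 + 21*d^5) = -21*A^10 - 336*A^6 - 903*A^2 - 903*A^-2 - 336*A^-6 - 21*A^-10
  A^-2 * (175*d^2 + 35*d^4) = 35*A^6 + 315*A^2 + 560*A^-2 + 315*A^-6 + 35*A^-10
  A^-4 * (85*d + 35*d^3) = -35*A^2 - 190*A^-2 - 190*A^-6 - 35*A^-10
  A^-6 * (23 + 22*d^2) = 22*A^-2 + 67*A^-6 + 22*A^-10
  A^-8 * (10*d) = -10*A^-6 - 10*A^-10
  A^-10 * (d^2) = A^-6 + 2*A^-10 + A^-14
Summing the groups: <K> = A^26 - 2*A^22 + 2*A^18 - 3*A^14 + 3*A^10 - 3*A^6 + 3*A^2 - 2*A^-2 + 2*A^-6 - A^-10 + A^-14
Normalise by the writhe: (-A^3)^(-w) = (-A^3)^(6) = A^18, so f(A) = A^18 * <K> = A^44 - 2*A^40 + 2*A^36 - 3*A^32 + 3*A^28 - 3*A^24 + 3*A^20 - 2*A^16 + 2*A^12 - A^8 + A^4.
Substitute A = t^(-1/4), i.e. A^e → t^(-e/4): V(t) = t^-1 - t^-2 + 2*t^-3 - 2*t^-4 + 3*t^-5 - 3*t^-6 + 3*t^-7 - 3*t^-8 + 2*t^-9 - 2*t^-10 + t^-11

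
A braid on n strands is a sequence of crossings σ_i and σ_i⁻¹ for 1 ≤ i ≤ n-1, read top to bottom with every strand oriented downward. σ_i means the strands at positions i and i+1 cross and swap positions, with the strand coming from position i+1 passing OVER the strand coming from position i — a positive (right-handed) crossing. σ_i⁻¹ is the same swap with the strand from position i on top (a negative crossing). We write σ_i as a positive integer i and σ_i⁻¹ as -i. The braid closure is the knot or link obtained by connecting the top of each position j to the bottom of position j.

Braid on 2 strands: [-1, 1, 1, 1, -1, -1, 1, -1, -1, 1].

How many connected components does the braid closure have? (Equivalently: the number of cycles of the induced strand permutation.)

2

Derivation:
Track the strand permutation on 2 strands, starting from identity.
  step 1: s1^-1 swaps positions 1,2 -> [2 1]
  step 2: s1 swaps positions 1,2 -> [1 2]
  step 3: s1 swaps positions 1,2 -> [2 1]
  step 4: s1 swaps positions 1,2 -> [1 2]
  step 5: s1^-1 swaps positions 1,2 -> [2 1]
  step 6: s1^-1 swaps positions 1,2 -> [1 2]
  step 7: s1 swaps positions 1,2 -> [2 1]
  step 8: s1^-1 swaps positions 1,2 -> [1 2]
  step 9: s1^-1 swaps positions 1,2 -> [2 1]
  step 10: s1 swaps positions 1,2 -> [1 2]
Final permutation (position -> original strand): [1 2]
Closure components = cycle count of this permutation = 2.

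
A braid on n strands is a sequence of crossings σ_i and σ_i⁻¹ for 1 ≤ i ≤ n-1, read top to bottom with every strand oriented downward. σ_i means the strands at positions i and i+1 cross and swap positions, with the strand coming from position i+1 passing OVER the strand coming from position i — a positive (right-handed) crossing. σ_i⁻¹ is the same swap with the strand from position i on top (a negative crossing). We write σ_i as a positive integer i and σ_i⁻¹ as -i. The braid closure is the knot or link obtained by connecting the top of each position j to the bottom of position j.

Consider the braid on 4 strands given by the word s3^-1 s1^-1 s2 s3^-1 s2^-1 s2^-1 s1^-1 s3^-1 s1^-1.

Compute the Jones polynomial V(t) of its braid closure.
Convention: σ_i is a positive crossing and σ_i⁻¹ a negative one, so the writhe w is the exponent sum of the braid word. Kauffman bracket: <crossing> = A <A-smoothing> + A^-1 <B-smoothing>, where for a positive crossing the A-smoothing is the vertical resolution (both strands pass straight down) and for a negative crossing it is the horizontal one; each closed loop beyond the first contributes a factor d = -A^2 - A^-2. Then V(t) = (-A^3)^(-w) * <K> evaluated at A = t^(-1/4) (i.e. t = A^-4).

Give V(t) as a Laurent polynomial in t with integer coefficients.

Braid: s3^-1 s1^-1 s2 s3^-1 s2^-1 s2^-1 s1^-1 s3^-1 s1^-1 on 4 strands, 9 crossings.
Writhe w = (#positive) - (#negative) = 1 - 8 = -7.
State-sum expansion of <K>. There are 2^9 = 512 states.
Each crossing splits two ways (0=vertical, 1=horizontal). The state's weight is A^(#A-smoothings - #B-smoothings) * d^(loops - 1).
Tabulate the states by total A-exponent and number of loops L (A-exp: L × count):
  A^9: L=6 ×1
  A^7: L=5 ×9
  A^5: L=4 ×34, L=6 ×2
  A^3: L=3 ×67, L=5 ×17
  A^1: L=2 ×69, L=4 ×56, L=6 ×1
  A^-1: L=1 ×30, L=3 ×88, L=5 ×8
  A^-3: L=2 ×61, L=4 ×23
  A^-5: L=1 ×9, L=3 ×26, L=5 ×1
  A^-7: L=2 ×6, L=4 ×3
  A^-9: L=3 ×1
Each group contributes A^e * Σ count * d^(L-1):
Powers of d = -A^2 - A^-2: d^2 = A^4 + 2 + A^-4; d^3 = -A^6 - 3*A^2 - 3*A^-2 - A^-6; d^4 = A^8 + 4*A^4 + 6 + 4*A^-4 + A^-8; d^5 = -A^10 - 5*A^6 - 10*A^2 - 10*A^-2 - 5*A^-6 - A^-10.
  A^9 * (d^5) = -A^19 - 5*A^15 - 10*A^11 - 10*A^7 - 5*A^3 - A^-1
  A^7 * (9*d^4) = 9*A^15 + 36*A^11 + 54*A^7 + 36*A^3 + 9*A^-1
  A^5 * (34*d^3 + 2*d^5) = -2*A^15 - 44*A^11 - 122*A^7 - 122*A^3 - 44*A^-1 - 2*A^-5
  A^3 * (67*d^2 + 17*d^4) = 17*A^11 + 135*A^7 + 236*A^3 + 135*A^-1 + 17*A^-5
  A^1 * (69*d + 56*d^3 + d^5) = -A^11 - 61*A^7 - 247*A^3 - 247*A^-1 - 61*A^-5 - A^-9
  A^-1 * (30 + 88*d^2 + 8*d^4) = 8*A^7 + 120*A^3 + 254*A^-1 + 120*A^-5 + 8*A^-9
  A^-3 * (61*d + 23*d^3) = -23*A^3 - 130*A^-1 - 130*A^-5 - 23*A^-9
  A^-5 * (9 + 26*d^2 + d^4) = A^3 + 30*A^-1 + 67*A^-5 + 30*A^-9 + A^-13
  A^-7 * (6*d + 3*d^3) = -3*A^-1 - 15*A^-5 - 15*A^-9 - 3*A^-13
  A^-9 * (d^2) = A^-5 + 2*A^-9 + A^-13
Summing the groups: <K> = -A^19 + 2*A^15 - 2*A^11 + 4*A^7 - 4*A^3 + 3*A^-1 - 3*A^-5 + A^-9 - A^-13
Normalise by the writhe: (-A^3)^(-w) = (-A^3)^(7) = -A^21, so f(A) = -A^21 * <K> = A^40 - 2*A^36 + 2*A^32 - 4*A^28 + 4*A^24 - 3*A^20 + 3*A^16 - A^12 + A^8.
Substitute A = t^(-1/4), i.e. A^e → t^(-e/4): V(t) = t^-2 - t^-3 + 3*t^-4 - 3*t^-5 + 4*t^-6 - 4*t^-7 + 2*t^-8 - 2*t^-9 + t^-10

Answer: t^-2 - t^-3 + 3*t^-4 - 3*t^-5 + 4*t^-6 - 4*t^-7 + 2*t^-8 - 2*t^-9 + t^-10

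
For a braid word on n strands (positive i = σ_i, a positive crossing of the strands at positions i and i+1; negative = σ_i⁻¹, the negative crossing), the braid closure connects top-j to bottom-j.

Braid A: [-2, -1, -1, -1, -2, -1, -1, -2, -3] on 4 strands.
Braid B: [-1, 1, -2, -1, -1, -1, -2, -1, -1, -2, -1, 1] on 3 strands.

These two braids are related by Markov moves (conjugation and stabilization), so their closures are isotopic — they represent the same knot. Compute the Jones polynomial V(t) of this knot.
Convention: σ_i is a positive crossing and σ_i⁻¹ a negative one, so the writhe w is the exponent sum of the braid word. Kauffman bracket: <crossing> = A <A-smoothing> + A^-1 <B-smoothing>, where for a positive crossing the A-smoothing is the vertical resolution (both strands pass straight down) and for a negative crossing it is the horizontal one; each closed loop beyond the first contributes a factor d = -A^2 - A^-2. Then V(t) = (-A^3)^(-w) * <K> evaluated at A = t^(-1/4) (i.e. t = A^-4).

t^-3 + t^-5 - t^-8

Derivation:
Markov-equivalent braids have isotopic closures, hence identical knot invariants. Strip the Markov moves from each word to reach a common short braid β, then compute V(t) once on β.
Braid A: s2^-1 s1^-1 s1^-1 s1^-1 s2^-1 s1^-1 s1^-1 s2^-1 s3^-1 on 4 strands reduces by inverse Markov moves (closure unchanged at each step):
  Destabilize: the word has the form β·s3^-1 where s3^-1 occurs only as the final letter (β ∈ B_3); drop it and the last strand → 3 strands.
Reduced to β = s2^-1 s1^-1 s1^-1 s1^-1 s2^-1 s1^-1 s1^-1 s2^-1 on 3 strands, 8 crossings.
Braid B: s1^-1 s1 s2^-1 s1^-1 s1^-1 s1^-1 s2^-1 s1^-1 s1^-1 s2^-1 s1^-1 s1 on 3 strands reduces by inverse Markov moves (closure unchanged at each step):
  Deconjugate: the word is γ·β·γ⁻¹ with γ = s1^-1 s1 (prefix) and γ⁻¹ = s1^-1 s1 (suffix); strip both.
Reduced to β = s2^-1 s1^-1 s1^-1 s1^-1 s2^-1 s1^-1 s1^-1 s2^-1 on 3 strands, 8 crossings.
Both give the same β = s2^-1 s1^-1 s1^-1 s1^-1 s2^-1 s1^-1 s1^-1 s2^-1 on 3 strands, so one state sum suffices:
Braid: s2^-1 s1^-1 s1^-1 s1^-1 s2^-1 s1^-1 s1^-1 s2^-1 on 3 strands, 8 crossings.
Writhe w = (#positive) - (#negative) = 0 - 8 = -8.
Enumerate smoothing states for the bracket polynomial. There are 2^8 = 256 states.
For each crossing: s=0 is the vertical smoothing, s=1 horizontal. Crossing k contributes A^(sign_k * (1 - 2*s_k)); loop factor d = -A^2 - A^-2.
Tabulate the states by total A-exponent and number of loops L (A-exp: L × count):
  A^8: L=5 ×1
  A^6: L=4 ×7, L=6 ×1
  A^4: L=3 ×19, L=5 ×9
  A^2: L=2 ×24, L=4 ×31, L=6 ×1
  A^0: L=1 ×12, L=3 ×53, L=5 ×5
  A^-2: L=2 ×45, L=4 ×11
  A^-4: L=1 ×15, L=3 ×13
  A^-6: L=2 ×8
  A^-8: L=3 ×1
Each group contributes A^e * Σ count * d^(L-1):
Powers of d = -A^2 - A^-2: d^2 = A^4 + 2 + A^-4; d^3 = -A^6 - 3*A^2 - 3*A^-2 - A^-6; d^4 = A^8 + 4*A^4 + 6 + 4*A^-4 + A^-8; d^5 = -A^10 - 5*A^6 - 10*A^2 - 10*A^-2 - 5*A^-6 - A^-10.
  A^8 * (d^4) = A^16 + 4*A^12 + 6*A^8 + 4*A^4 + 1
  A^6 * (7*d^3 + d^5) = -A^16 - 12*A^12 - 31*A^8 - 31*A^4 - 12 - A^-4
  A^4 * (19*d^2 + 9*d^4) = 9*A^12 + 55*A^8 + 92*A^4 + 55 + 9*A^-4
  A^2 * (24*d + 31*d^3 + d^5) = -A^12 - 36*A^8 - 127*A^4 - 127 - 36*A^-4 - A^-8
  A^0 * (12 + 53*d^2 + 5*d^4) = 5*A^8 + 73*A^4 + 148 + 73*A^-4 + 5*A^-8
  A^-2 * (45*d + 11*d^3) = -11*A^4 - 78 - 78*A^-4 - 11*A^-8
  A^-4 * (15 + 13*d^2) = 13 + 41*A^-4 + 13*A^-8
  A^-6 * (8*d) = -8*A^-4 - 8*A^-8
  A^-8 * (d^2) = A^-4 + 2*A^-8 + A^-12
Summing the groups: <K> = -A^8 + A^-4 + A^-12
Normalise by the writhe: (-A^3)^(-w) = (-A^3)^(8) = A^24, so f(A) = A^24 * <K> = -A^32 + A^20 + A^12.
Substitute A = t^(-1/4), i.e. A^e → t^(-e/4): V(t) = t^-3 + t^-5 - t^-8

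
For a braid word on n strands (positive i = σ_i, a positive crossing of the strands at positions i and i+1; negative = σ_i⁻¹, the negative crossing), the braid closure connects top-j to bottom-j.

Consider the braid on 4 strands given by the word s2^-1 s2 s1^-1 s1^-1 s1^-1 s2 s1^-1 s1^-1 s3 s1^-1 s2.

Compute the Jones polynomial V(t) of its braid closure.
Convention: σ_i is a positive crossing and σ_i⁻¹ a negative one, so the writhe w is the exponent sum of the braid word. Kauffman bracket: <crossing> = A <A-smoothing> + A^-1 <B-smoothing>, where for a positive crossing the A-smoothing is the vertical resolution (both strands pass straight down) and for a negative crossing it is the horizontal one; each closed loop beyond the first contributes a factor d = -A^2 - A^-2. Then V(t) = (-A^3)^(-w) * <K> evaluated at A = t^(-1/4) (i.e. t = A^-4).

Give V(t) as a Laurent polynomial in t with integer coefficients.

1 - t^-1 + 3*t^-2 - 3*t^-3 + 3*t^-4 - 4*t^-5 + 3*t^-6 - 2*t^-7 + t^-8

Derivation:
The presented braid s2^-1 s2 s1^-1 s1^-1 s1^-1 s2 s1^-1 s1^-1 s3 s1^-1 s2 on 4 strands reduces by inverse Markov moves (closure unchanged at each step):
  Deconjugate: the word is γ·β·γ⁻¹ with γ = s2^-1 (prefix) and γ⁻¹ = s2 (suffix); strip both.
Reduced to β = s2 s1^-1 s1^-1 s1^-1 s2 s1^-1 s1^-1 s3 s1^-1 on 4 strands, 9 crossings.
Compute on β:
Braid: s2 s1^-1 s1^-1 s1^-1 s2 s1^-1 s1^-1 s3 s1^-1 on 4 strands, 9 crossings.
Writhe w = (#positive) - (#negative) = 3 - 6 = -3.
Computing the Kauffman bracket via state sum. There are 2^9 = 512 states.
For each crossing: s=0 is the vertical smoothing, s=1 horizontal. Crossing k contributes A^(sign_k * (1 - 2*s_k)); loop factor d = -A^2 - A^-2.
Tabulate the states by total A-exponent and number of loops L (A-exp: L × count):
  A^9: L=8 ×1
  A^7: L=7 ×9
  A^5: L=6 ×36
  A^3: L=5 ×84
  A^1: L=4 ×126
  A^-1: L=3 ×124, L=5 ×2
  A^-3: L=2 ×75, L=4 ×9
  A^-5: L=1 ×21, L=3 ×15
  A^-7: L=2 ×8, L=4 ×1
  A^-9: L=3 ×1
Each group contributes A^e * Σ count * d^(L-1):
Powers of d = -A^2 - A^-2: d^2 = A^4 + 2 + A^-4; d^3 = -A^6 - 3*A^2 - 3*A^-2 - A^-6; d^4 = A^8 + 4*A^4 + 6 + 4*A^-4 + A^-8; d^5 = -A^10 - 5*A^6 - 10*A^2 - 10*A^-2 - 5*A^-6 - A^-10; d^6 = A^12 + 6*A^8 + 15*A^4 + 20 + 15*A^-4 + 6*A^-8 + A^-12; d^7 = -A^14 - 7*A^10 - 21*A^6 - 35*A^2 - 35*A^-2 - 21*A^-6 - 7*A^-10 - A^-14.
  A^9 * (d^7) = -A^23 - 7*A^19 - 21*A^15 - 35*A^11 - 35*A^7 - 21*A^3 - 7*A^-1 - A^-5
  A^7 * (9*d^6) = 9*A^19 + 54*A^15 + 135*A^11 + 180*A^7 + 135*A^3 + 54*A^-1 + 9*A^-5
  A^5 * (36*d^5) = -36*A^15 - 180*A^11 - 360*A^7 - 360*A^3 - 180*A^-1 - 36*A^-5
  A^3 * (84*d^4) = 84*A^11 + 336*A^7 + 504*A^3 + 336*A^-1 + 84*A^-5
  A^1 * (126*d^3) = -126*A^7 - 378*A^3 - 378*A^-1 - 126*A^-5
  A^-1 * (124*d^2 + 2*d^4) = 2*A^7 + 132*A^3 + 260*A^-1 + 132*A^-5 + 2*A^-9
  A^-3 * (75*d + 9*d^3) = -9*A^3 - 102*A^-1 - 102*A^-5 - 9*A^-9
  A^-5 * (21 + 15*d^2) = 15*A^-1 + 51*A^-5 + 15*A^-9
  A^-7 * (8*d + d^3) = -A^-1 - 11*A^-5 - 11*A^-9 - A^-13
  A^-9 * (d^2) = A^-5 + 2*A^-9 + A^-13
Summing the groups: <K> = -A^23 + 2*A^19 - 3*A^15 + 4*A^11 - 3*A^7 + 3*A^3 - 3*A^-1 + A^-5 - A^-9
Normalise by the writhe: (-A^3)^(-w) = (-A^3)^(3) = -A^9, so f(A) = -A^9 * <K> = A^32 - 2*A^28 + 3*A^24 - 4*A^20 + 3*A^16 - 3*A^12 + 3*A^8 - A^4 + 1.
Substitute A = t^(-1/4), i.e. A^e → t^(-e/4): V(t) = 1 - t^-1 + 3*t^-2 - 3*t^-3 + 3*t^-4 - 4*t^-5 + 3*t^-6 - 2*t^-7 + t^-8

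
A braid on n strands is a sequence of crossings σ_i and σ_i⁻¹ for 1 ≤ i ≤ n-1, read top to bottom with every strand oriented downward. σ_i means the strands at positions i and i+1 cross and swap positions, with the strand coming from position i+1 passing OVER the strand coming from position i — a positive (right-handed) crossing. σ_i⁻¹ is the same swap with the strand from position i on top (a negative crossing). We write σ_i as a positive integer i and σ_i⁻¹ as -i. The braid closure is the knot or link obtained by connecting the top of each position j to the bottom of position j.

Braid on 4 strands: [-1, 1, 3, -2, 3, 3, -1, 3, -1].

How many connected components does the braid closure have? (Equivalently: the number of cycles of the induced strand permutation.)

3

Derivation:
Track the strand permutation on 4 strands, starting from identity.
  step 1: s1^-1 swaps positions 1,2 -> [2 1 3 4]
  step 2: s1 swaps positions 1,2 -> [1 2 3 4]
  step 3: s3 swaps positions 3,4 -> [1 2 4 3]
  step 4: s2^-1 swaps positions 2,3 -> [1 4 2 3]
  step 5: s3 swaps positions 3,4 -> [1 4 3 2]
  step 6: s3 swaps positions 3,4 -> [1 4 2 3]
  step 7: s1^-1 swaps positions 1,2 -> [4 1 2 3]
  step 8: s3 swaps positions 3,4 -> [4 1 3 2]
  step 9: s1^-1 swaps positions 1,2 -> [1 4 3 2]
Final permutation (position -> original strand): [1 4 3 2]
Closure components = cycle count of this permutation = 3.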